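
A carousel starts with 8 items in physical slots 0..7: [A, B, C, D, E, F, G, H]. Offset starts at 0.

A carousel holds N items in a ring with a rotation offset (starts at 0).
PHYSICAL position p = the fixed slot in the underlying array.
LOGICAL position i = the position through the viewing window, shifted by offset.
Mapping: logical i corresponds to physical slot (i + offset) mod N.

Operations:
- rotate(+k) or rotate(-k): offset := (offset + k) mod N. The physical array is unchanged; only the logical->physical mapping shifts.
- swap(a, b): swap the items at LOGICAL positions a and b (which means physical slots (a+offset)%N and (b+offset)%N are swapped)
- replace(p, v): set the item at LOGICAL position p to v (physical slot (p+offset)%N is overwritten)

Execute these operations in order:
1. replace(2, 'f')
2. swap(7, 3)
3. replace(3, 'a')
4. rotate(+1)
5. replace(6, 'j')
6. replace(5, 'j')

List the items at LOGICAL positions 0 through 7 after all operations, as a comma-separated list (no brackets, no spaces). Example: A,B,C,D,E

After op 1 (replace(2, 'f')): offset=0, physical=[A,B,f,D,E,F,G,H], logical=[A,B,f,D,E,F,G,H]
After op 2 (swap(7, 3)): offset=0, physical=[A,B,f,H,E,F,G,D], logical=[A,B,f,H,E,F,G,D]
After op 3 (replace(3, 'a')): offset=0, physical=[A,B,f,a,E,F,G,D], logical=[A,B,f,a,E,F,G,D]
After op 4 (rotate(+1)): offset=1, physical=[A,B,f,a,E,F,G,D], logical=[B,f,a,E,F,G,D,A]
After op 5 (replace(6, 'j')): offset=1, physical=[A,B,f,a,E,F,G,j], logical=[B,f,a,E,F,G,j,A]
After op 6 (replace(5, 'j')): offset=1, physical=[A,B,f,a,E,F,j,j], logical=[B,f,a,E,F,j,j,A]

Answer: B,f,a,E,F,j,j,A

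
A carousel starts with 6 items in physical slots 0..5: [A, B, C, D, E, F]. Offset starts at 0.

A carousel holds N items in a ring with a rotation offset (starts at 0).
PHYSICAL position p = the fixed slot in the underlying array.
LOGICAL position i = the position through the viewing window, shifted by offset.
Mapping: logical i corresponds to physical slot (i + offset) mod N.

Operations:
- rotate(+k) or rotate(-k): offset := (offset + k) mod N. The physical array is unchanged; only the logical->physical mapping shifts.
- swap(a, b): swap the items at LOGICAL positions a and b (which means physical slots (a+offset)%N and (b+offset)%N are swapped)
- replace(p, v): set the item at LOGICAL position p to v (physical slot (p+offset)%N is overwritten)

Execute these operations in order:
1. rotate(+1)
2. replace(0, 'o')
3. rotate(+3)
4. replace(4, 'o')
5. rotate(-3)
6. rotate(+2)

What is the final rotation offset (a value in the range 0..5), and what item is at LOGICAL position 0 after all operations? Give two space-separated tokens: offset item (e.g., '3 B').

Answer: 3 D

Derivation:
After op 1 (rotate(+1)): offset=1, physical=[A,B,C,D,E,F], logical=[B,C,D,E,F,A]
After op 2 (replace(0, 'o')): offset=1, physical=[A,o,C,D,E,F], logical=[o,C,D,E,F,A]
After op 3 (rotate(+3)): offset=4, physical=[A,o,C,D,E,F], logical=[E,F,A,o,C,D]
After op 4 (replace(4, 'o')): offset=4, physical=[A,o,o,D,E,F], logical=[E,F,A,o,o,D]
After op 5 (rotate(-3)): offset=1, physical=[A,o,o,D,E,F], logical=[o,o,D,E,F,A]
After op 6 (rotate(+2)): offset=3, physical=[A,o,o,D,E,F], logical=[D,E,F,A,o,o]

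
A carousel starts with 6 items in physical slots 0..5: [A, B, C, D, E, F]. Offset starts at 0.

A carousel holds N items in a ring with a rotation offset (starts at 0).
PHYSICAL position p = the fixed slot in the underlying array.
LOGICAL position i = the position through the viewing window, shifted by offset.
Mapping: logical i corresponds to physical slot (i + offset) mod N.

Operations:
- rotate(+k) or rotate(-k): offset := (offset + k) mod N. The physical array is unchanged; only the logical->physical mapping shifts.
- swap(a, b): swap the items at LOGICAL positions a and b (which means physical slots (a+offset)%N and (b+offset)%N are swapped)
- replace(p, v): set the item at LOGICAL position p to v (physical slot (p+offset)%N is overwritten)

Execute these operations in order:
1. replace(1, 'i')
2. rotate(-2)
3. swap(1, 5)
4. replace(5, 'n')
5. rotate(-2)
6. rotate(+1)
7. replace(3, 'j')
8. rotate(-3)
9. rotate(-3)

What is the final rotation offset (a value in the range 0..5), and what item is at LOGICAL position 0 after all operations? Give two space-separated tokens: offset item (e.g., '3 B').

Answer: 3 n

Derivation:
After op 1 (replace(1, 'i')): offset=0, physical=[A,i,C,D,E,F], logical=[A,i,C,D,E,F]
After op 2 (rotate(-2)): offset=4, physical=[A,i,C,D,E,F], logical=[E,F,A,i,C,D]
After op 3 (swap(1, 5)): offset=4, physical=[A,i,C,F,E,D], logical=[E,D,A,i,C,F]
After op 4 (replace(5, 'n')): offset=4, physical=[A,i,C,n,E,D], logical=[E,D,A,i,C,n]
After op 5 (rotate(-2)): offset=2, physical=[A,i,C,n,E,D], logical=[C,n,E,D,A,i]
After op 6 (rotate(+1)): offset=3, physical=[A,i,C,n,E,D], logical=[n,E,D,A,i,C]
After op 7 (replace(3, 'j')): offset=3, physical=[j,i,C,n,E,D], logical=[n,E,D,j,i,C]
After op 8 (rotate(-3)): offset=0, physical=[j,i,C,n,E,D], logical=[j,i,C,n,E,D]
After op 9 (rotate(-3)): offset=3, physical=[j,i,C,n,E,D], logical=[n,E,D,j,i,C]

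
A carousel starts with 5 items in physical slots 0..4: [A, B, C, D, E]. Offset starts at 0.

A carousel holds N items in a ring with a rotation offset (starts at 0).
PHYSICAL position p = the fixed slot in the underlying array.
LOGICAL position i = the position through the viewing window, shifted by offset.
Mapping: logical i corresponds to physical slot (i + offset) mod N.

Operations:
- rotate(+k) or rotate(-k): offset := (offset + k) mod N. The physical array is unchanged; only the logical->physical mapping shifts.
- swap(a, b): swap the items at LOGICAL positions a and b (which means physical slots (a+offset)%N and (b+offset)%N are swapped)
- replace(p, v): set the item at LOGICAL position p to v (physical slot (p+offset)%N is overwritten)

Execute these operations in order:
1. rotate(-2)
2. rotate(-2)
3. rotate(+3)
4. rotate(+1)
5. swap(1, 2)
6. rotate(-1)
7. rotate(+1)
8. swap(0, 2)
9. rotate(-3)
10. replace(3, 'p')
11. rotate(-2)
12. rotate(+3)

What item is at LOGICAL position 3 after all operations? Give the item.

After op 1 (rotate(-2)): offset=3, physical=[A,B,C,D,E], logical=[D,E,A,B,C]
After op 2 (rotate(-2)): offset=1, physical=[A,B,C,D,E], logical=[B,C,D,E,A]
After op 3 (rotate(+3)): offset=4, physical=[A,B,C,D,E], logical=[E,A,B,C,D]
After op 4 (rotate(+1)): offset=0, physical=[A,B,C,D,E], logical=[A,B,C,D,E]
After op 5 (swap(1, 2)): offset=0, physical=[A,C,B,D,E], logical=[A,C,B,D,E]
After op 6 (rotate(-1)): offset=4, physical=[A,C,B,D,E], logical=[E,A,C,B,D]
After op 7 (rotate(+1)): offset=0, physical=[A,C,B,D,E], logical=[A,C,B,D,E]
After op 8 (swap(0, 2)): offset=0, physical=[B,C,A,D,E], logical=[B,C,A,D,E]
After op 9 (rotate(-3)): offset=2, physical=[B,C,A,D,E], logical=[A,D,E,B,C]
After op 10 (replace(3, 'p')): offset=2, physical=[p,C,A,D,E], logical=[A,D,E,p,C]
After op 11 (rotate(-2)): offset=0, physical=[p,C,A,D,E], logical=[p,C,A,D,E]
After op 12 (rotate(+3)): offset=3, physical=[p,C,A,D,E], logical=[D,E,p,C,A]

Answer: C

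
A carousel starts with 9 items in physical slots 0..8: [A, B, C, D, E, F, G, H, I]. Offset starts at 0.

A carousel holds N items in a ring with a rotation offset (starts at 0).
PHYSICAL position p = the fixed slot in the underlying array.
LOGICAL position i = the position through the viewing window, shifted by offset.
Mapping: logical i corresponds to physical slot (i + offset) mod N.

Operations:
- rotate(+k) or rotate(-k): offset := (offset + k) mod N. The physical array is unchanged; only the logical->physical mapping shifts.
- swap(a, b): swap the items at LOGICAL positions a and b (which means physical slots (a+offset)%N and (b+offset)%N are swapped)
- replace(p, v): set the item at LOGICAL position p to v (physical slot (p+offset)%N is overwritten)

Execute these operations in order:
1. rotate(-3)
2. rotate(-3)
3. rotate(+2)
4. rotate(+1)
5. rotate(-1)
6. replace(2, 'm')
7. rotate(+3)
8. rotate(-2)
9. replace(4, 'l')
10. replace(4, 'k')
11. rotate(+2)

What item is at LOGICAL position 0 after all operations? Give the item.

Answer: I

Derivation:
After op 1 (rotate(-3)): offset=6, physical=[A,B,C,D,E,F,G,H,I], logical=[G,H,I,A,B,C,D,E,F]
After op 2 (rotate(-3)): offset=3, physical=[A,B,C,D,E,F,G,H,I], logical=[D,E,F,G,H,I,A,B,C]
After op 3 (rotate(+2)): offset=5, physical=[A,B,C,D,E,F,G,H,I], logical=[F,G,H,I,A,B,C,D,E]
After op 4 (rotate(+1)): offset=6, physical=[A,B,C,D,E,F,G,H,I], logical=[G,H,I,A,B,C,D,E,F]
After op 5 (rotate(-1)): offset=5, physical=[A,B,C,D,E,F,G,H,I], logical=[F,G,H,I,A,B,C,D,E]
After op 6 (replace(2, 'm')): offset=5, physical=[A,B,C,D,E,F,G,m,I], logical=[F,G,m,I,A,B,C,D,E]
After op 7 (rotate(+3)): offset=8, physical=[A,B,C,D,E,F,G,m,I], logical=[I,A,B,C,D,E,F,G,m]
After op 8 (rotate(-2)): offset=6, physical=[A,B,C,D,E,F,G,m,I], logical=[G,m,I,A,B,C,D,E,F]
After op 9 (replace(4, 'l')): offset=6, physical=[A,l,C,D,E,F,G,m,I], logical=[G,m,I,A,l,C,D,E,F]
After op 10 (replace(4, 'k')): offset=6, physical=[A,k,C,D,E,F,G,m,I], logical=[G,m,I,A,k,C,D,E,F]
After op 11 (rotate(+2)): offset=8, physical=[A,k,C,D,E,F,G,m,I], logical=[I,A,k,C,D,E,F,G,m]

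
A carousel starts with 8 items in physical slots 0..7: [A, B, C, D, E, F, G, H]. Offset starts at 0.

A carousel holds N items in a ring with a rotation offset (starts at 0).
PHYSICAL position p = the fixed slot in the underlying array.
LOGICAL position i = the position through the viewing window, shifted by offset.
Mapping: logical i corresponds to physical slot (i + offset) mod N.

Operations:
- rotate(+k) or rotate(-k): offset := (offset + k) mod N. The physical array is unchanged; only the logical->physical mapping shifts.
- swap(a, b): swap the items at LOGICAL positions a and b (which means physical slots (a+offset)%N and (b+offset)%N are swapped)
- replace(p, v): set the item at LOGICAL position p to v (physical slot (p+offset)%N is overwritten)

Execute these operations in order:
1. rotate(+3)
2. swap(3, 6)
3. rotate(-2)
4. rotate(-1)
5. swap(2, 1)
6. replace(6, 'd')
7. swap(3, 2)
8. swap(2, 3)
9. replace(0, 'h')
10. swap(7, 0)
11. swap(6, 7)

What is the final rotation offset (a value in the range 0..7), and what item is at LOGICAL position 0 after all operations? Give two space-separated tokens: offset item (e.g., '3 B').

After op 1 (rotate(+3)): offset=3, physical=[A,B,C,D,E,F,G,H], logical=[D,E,F,G,H,A,B,C]
After op 2 (swap(3, 6)): offset=3, physical=[A,G,C,D,E,F,B,H], logical=[D,E,F,B,H,A,G,C]
After op 3 (rotate(-2)): offset=1, physical=[A,G,C,D,E,F,B,H], logical=[G,C,D,E,F,B,H,A]
After op 4 (rotate(-1)): offset=0, physical=[A,G,C,D,E,F,B,H], logical=[A,G,C,D,E,F,B,H]
After op 5 (swap(2, 1)): offset=0, physical=[A,C,G,D,E,F,B,H], logical=[A,C,G,D,E,F,B,H]
After op 6 (replace(6, 'd')): offset=0, physical=[A,C,G,D,E,F,d,H], logical=[A,C,G,D,E,F,d,H]
After op 7 (swap(3, 2)): offset=0, physical=[A,C,D,G,E,F,d,H], logical=[A,C,D,G,E,F,d,H]
After op 8 (swap(2, 3)): offset=0, physical=[A,C,G,D,E,F,d,H], logical=[A,C,G,D,E,F,d,H]
After op 9 (replace(0, 'h')): offset=0, physical=[h,C,G,D,E,F,d,H], logical=[h,C,G,D,E,F,d,H]
After op 10 (swap(7, 0)): offset=0, physical=[H,C,G,D,E,F,d,h], logical=[H,C,G,D,E,F,d,h]
After op 11 (swap(6, 7)): offset=0, physical=[H,C,G,D,E,F,h,d], logical=[H,C,G,D,E,F,h,d]

Answer: 0 H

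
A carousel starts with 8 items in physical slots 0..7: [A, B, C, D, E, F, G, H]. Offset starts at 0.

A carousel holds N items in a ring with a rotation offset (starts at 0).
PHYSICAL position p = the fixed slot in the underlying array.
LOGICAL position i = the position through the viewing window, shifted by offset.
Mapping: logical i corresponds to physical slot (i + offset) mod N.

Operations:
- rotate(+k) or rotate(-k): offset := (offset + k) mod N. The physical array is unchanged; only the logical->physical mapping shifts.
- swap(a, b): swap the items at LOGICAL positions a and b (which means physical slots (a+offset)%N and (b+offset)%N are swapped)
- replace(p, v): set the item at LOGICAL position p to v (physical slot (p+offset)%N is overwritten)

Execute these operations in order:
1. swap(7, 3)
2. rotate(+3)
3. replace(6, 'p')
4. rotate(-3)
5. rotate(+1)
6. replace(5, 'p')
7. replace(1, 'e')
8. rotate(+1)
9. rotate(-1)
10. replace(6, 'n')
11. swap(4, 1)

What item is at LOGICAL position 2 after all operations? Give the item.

After op 1 (swap(7, 3)): offset=0, physical=[A,B,C,H,E,F,G,D], logical=[A,B,C,H,E,F,G,D]
After op 2 (rotate(+3)): offset=3, physical=[A,B,C,H,E,F,G,D], logical=[H,E,F,G,D,A,B,C]
After op 3 (replace(6, 'p')): offset=3, physical=[A,p,C,H,E,F,G,D], logical=[H,E,F,G,D,A,p,C]
After op 4 (rotate(-3)): offset=0, physical=[A,p,C,H,E,F,G,D], logical=[A,p,C,H,E,F,G,D]
After op 5 (rotate(+1)): offset=1, physical=[A,p,C,H,E,F,G,D], logical=[p,C,H,E,F,G,D,A]
After op 6 (replace(5, 'p')): offset=1, physical=[A,p,C,H,E,F,p,D], logical=[p,C,H,E,F,p,D,A]
After op 7 (replace(1, 'e')): offset=1, physical=[A,p,e,H,E,F,p,D], logical=[p,e,H,E,F,p,D,A]
After op 8 (rotate(+1)): offset=2, physical=[A,p,e,H,E,F,p,D], logical=[e,H,E,F,p,D,A,p]
After op 9 (rotate(-1)): offset=1, physical=[A,p,e,H,E,F,p,D], logical=[p,e,H,E,F,p,D,A]
After op 10 (replace(6, 'n')): offset=1, physical=[A,p,e,H,E,F,p,n], logical=[p,e,H,E,F,p,n,A]
After op 11 (swap(4, 1)): offset=1, physical=[A,p,F,H,E,e,p,n], logical=[p,F,H,E,e,p,n,A]

Answer: H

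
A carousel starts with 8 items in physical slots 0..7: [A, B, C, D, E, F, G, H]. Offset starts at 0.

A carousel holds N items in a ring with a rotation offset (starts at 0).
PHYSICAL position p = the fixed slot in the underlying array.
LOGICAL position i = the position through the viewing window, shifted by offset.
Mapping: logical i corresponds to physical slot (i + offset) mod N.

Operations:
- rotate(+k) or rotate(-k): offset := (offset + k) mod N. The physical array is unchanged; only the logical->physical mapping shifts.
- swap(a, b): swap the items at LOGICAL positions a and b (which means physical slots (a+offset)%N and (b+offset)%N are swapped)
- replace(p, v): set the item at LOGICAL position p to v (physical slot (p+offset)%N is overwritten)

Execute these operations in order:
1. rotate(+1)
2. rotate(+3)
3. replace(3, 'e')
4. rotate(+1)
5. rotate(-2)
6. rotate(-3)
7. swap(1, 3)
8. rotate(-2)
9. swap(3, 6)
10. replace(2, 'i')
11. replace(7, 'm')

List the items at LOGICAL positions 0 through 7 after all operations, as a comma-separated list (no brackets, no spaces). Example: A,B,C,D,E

After op 1 (rotate(+1)): offset=1, physical=[A,B,C,D,E,F,G,H], logical=[B,C,D,E,F,G,H,A]
After op 2 (rotate(+3)): offset=4, physical=[A,B,C,D,E,F,G,H], logical=[E,F,G,H,A,B,C,D]
After op 3 (replace(3, 'e')): offset=4, physical=[A,B,C,D,E,F,G,e], logical=[E,F,G,e,A,B,C,D]
After op 4 (rotate(+1)): offset=5, physical=[A,B,C,D,E,F,G,e], logical=[F,G,e,A,B,C,D,E]
After op 5 (rotate(-2)): offset=3, physical=[A,B,C,D,E,F,G,e], logical=[D,E,F,G,e,A,B,C]
After op 6 (rotate(-3)): offset=0, physical=[A,B,C,D,E,F,G,e], logical=[A,B,C,D,E,F,G,e]
After op 7 (swap(1, 3)): offset=0, physical=[A,D,C,B,E,F,G,e], logical=[A,D,C,B,E,F,G,e]
After op 8 (rotate(-2)): offset=6, physical=[A,D,C,B,E,F,G,e], logical=[G,e,A,D,C,B,E,F]
After op 9 (swap(3, 6)): offset=6, physical=[A,E,C,B,D,F,G,e], logical=[G,e,A,E,C,B,D,F]
After op 10 (replace(2, 'i')): offset=6, physical=[i,E,C,B,D,F,G,e], logical=[G,e,i,E,C,B,D,F]
After op 11 (replace(7, 'm')): offset=6, physical=[i,E,C,B,D,m,G,e], logical=[G,e,i,E,C,B,D,m]

Answer: G,e,i,E,C,B,D,m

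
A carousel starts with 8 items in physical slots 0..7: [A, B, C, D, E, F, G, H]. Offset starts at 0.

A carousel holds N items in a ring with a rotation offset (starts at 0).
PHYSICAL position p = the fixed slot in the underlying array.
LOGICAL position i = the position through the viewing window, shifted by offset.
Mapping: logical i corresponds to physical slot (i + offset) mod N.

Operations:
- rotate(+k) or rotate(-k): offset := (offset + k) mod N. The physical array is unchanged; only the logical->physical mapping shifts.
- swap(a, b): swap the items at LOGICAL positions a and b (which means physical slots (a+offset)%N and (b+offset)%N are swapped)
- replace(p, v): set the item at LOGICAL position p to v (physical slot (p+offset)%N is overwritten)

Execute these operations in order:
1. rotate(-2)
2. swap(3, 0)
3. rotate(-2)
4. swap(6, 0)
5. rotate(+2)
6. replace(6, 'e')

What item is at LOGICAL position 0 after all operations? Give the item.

After op 1 (rotate(-2)): offset=6, physical=[A,B,C,D,E,F,G,H], logical=[G,H,A,B,C,D,E,F]
After op 2 (swap(3, 0)): offset=6, physical=[A,G,C,D,E,F,B,H], logical=[B,H,A,G,C,D,E,F]
After op 3 (rotate(-2)): offset=4, physical=[A,G,C,D,E,F,B,H], logical=[E,F,B,H,A,G,C,D]
After op 4 (swap(6, 0)): offset=4, physical=[A,G,E,D,C,F,B,H], logical=[C,F,B,H,A,G,E,D]
After op 5 (rotate(+2)): offset=6, physical=[A,G,E,D,C,F,B,H], logical=[B,H,A,G,E,D,C,F]
After op 6 (replace(6, 'e')): offset=6, physical=[A,G,E,D,e,F,B,H], logical=[B,H,A,G,E,D,e,F]

Answer: B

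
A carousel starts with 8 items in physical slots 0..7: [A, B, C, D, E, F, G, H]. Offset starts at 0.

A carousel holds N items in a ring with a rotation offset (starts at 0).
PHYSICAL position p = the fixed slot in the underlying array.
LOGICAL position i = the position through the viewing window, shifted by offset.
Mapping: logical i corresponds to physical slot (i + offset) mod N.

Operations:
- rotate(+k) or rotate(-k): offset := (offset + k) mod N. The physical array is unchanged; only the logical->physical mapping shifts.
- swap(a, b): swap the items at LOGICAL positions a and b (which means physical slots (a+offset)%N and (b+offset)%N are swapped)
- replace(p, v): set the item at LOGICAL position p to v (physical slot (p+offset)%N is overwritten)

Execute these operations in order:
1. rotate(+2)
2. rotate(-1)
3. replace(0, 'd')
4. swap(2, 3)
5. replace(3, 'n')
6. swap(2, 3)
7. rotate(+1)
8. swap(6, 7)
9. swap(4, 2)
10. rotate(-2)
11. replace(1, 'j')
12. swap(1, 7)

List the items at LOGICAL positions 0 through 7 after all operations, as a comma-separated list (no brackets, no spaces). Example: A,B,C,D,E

Answer: d,H,C,n,G,F,E,j

Derivation:
After op 1 (rotate(+2)): offset=2, physical=[A,B,C,D,E,F,G,H], logical=[C,D,E,F,G,H,A,B]
After op 2 (rotate(-1)): offset=1, physical=[A,B,C,D,E,F,G,H], logical=[B,C,D,E,F,G,H,A]
After op 3 (replace(0, 'd')): offset=1, physical=[A,d,C,D,E,F,G,H], logical=[d,C,D,E,F,G,H,A]
After op 4 (swap(2, 3)): offset=1, physical=[A,d,C,E,D,F,G,H], logical=[d,C,E,D,F,G,H,A]
After op 5 (replace(3, 'n')): offset=1, physical=[A,d,C,E,n,F,G,H], logical=[d,C,E,n,F,G,H,A]
After op 6 (swap(2, 3)): offset=1, physical=[A,d,C,n,E,F,G,H], logical=[d,C,n,E,F,G,H,A]
After op 7 (rotate(+1)): offset=2, physical=[A,d,C,n,E,F,G,H], logical=[C,n,E,F,G,H,A,d]
After op 8 (swap(6, 7)): offset=2, physical=[d,A,C,n,E,F,G,H], logical=[C,n,E,F,G,H,d,A]
After op 9 (swap(4, 2)): offset=2, physical=[d,A,C,n,G,F,E,H], logical=[C,n,G,F,E,H,d,A]
After op 10 (rotate(-2)): offset=0, physical=[d,A,C,n,G,F,E,H], logical=[d,A,C,n,G,F,E,H]
After op 11 (replace(1, 'j')): offset=0, physical=[d,j,C,n,G,F,E,H], logical=[d,j,C,n,G,F,E,H]
After op 12 (swap(1, 7)): offset=0, physical=[d,H,C,n,G,F,E,j], logical=[d,H,C,n,G,F,E,j]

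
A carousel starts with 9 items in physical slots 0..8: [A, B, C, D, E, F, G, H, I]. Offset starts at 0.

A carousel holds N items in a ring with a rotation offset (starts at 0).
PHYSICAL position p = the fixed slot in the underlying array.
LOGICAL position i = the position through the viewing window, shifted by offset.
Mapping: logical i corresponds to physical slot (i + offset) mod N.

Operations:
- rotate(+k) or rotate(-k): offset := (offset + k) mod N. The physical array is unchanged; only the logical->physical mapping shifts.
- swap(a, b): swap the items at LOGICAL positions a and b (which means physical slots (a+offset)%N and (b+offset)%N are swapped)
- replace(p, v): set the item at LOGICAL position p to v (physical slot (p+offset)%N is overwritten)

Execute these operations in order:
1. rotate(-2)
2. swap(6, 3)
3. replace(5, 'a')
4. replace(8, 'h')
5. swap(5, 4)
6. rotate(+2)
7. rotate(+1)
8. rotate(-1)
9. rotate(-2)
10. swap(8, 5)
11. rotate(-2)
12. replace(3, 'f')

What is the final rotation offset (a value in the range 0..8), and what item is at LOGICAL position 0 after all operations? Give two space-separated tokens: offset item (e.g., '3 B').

Answer: 5 F

Derivation:
After op 1 (rotate(-2)): offset=7, physical=[A,B,C,D,E,F,G,H,I], logical=[H,I,A,B,C,D,E,F,G]
After op 2 (swap(6, 3)): offset=7, physical=[A,E,C,D,B,F,G,H,I], logical=[H,I,A,E,C,D,B,F,G]
After op 3 (replace(5, 'a')): offset=7, physical=[A,E,C,a,B,F,G,H,I], logical=[H,I,A,E,C,a,B,F,G]
After op 4 (replace(8, 'h')): offset=7, physical=[A,E,C,a,B,F,h,H,I], logical=[H,I,A,E,C,a,B,F,h]
After op 5 (swap(5, 4)): offset=7, physical=[A,E,a,C,B,F,h,H,I], logical=[H,I,A,E,a,C,B,F,h]
After op 6 (rotate(+2)): offset=0, physical=[A,E,a,C,B,F,h,H,I], logical=[A,E,a,C,B,F,h,H,I]
After op 7 (rotate(+1)): offset=1, physical=[A,E,a,C,B,F,h,H,I], logical=[E,a,C,B,F,h,H,I,A]
After op 8 (rotate(-1)): offset=0, physical=[A,E,a,C,B,F,h,H,I], logical=[A,E,a,C,B,F,h,H,I]
After op 9 (rotate(-2)): offset=7, physical=[A,E,a,C,B,F,h,H,I], logical=[H,I,A,E,a,C,B,F,h]
After op 10 (swap(8, 5)): offset=7, physical=[A,E,a,h,B,F,C,H,I], logical=[H,I,A,E,a,h,B,F,C]
After op 11 (rotate(-2)): offset=5, physical=[A,E,a,h,B,F,C,H,I], logical=[F,C,H,I,A,E,a,h,B]
After op 12 (replace(3, 'f')): offset=5, physical=[A,E,a,h,B,F,C,H,f], logical=[F,C,H,f,A,E,a,h,B]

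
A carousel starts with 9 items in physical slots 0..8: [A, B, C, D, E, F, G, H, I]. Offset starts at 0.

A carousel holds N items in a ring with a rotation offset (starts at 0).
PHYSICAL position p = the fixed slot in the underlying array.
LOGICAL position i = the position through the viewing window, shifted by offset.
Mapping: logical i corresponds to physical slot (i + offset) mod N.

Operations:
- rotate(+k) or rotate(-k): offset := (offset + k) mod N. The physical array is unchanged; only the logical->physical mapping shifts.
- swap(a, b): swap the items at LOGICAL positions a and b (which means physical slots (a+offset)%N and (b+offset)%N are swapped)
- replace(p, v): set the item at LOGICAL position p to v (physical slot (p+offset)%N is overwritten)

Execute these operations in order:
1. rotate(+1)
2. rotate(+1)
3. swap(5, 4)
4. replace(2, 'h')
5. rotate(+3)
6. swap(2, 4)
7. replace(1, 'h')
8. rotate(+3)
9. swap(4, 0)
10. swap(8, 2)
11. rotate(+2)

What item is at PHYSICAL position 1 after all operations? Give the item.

After op 1 (rotate(+1)): offset=1, physical=[A,B,C,D,E,F,G,H,I], logical=[B,C,D,E,F,G,H,I,A]
After op 2 (rotate(+1)): offset=2, physical=[A,B,C,D,E,F,G,H,I], logical=[C,D,E,F,G,H,I,A,B]
After op 3 (swap(5, 4)): offset=2, physical=[A,B,C,D,E,F,H,G,I], logical=[C,D,E,F,H,G,I,A,B]
After op 4 (replace(2, 'h')): offset=2, physical=[A,B,C,D,h,F,H,G,I], logical=[C,D,h,F,H,G,I,A,B]
After op 5 (rotate(+3)): offset=5, physical=[A,B,C,D,h,F,H,G,I], logical=[F,H,G,I,A,B,C,D,h]
After op 6 (swap(2, 4)): offset=5, physical=[G,B,C,D,h,F,H,A,I], logical=[F,H,A,I,G,B,C,D,h]
After op 7 (replace(1, 'h')): offset=5, physical=[G,B,C,D,h,F,h,A,I], logical=[F,h,A,I,G,B,C,D,h]
After op 8 (rotate(+3)): offset=8, physical=[G,B,C,D,h,F,h,A,I], logical=[I,G,B,C,D,h,F,h,A]
After op 9 (swap(4, 0)): offset=8, physical=[G,B,C,I,h,F,h,A,D], logical=[D,G,B,C,I,h,F,h,A]
After op 10 (swap(8, 2)): offset=8, physical=[G,A,C,I,h,F,h,B,D], logical=[D,G,A,C,I,h,F,h,B]
After op 11 (rotate(+2)): offset=1, physical=[G,A,C,I,h,F,h,B,D], logical=[A,C,I,h,F,h,B,D,G]

Answer: A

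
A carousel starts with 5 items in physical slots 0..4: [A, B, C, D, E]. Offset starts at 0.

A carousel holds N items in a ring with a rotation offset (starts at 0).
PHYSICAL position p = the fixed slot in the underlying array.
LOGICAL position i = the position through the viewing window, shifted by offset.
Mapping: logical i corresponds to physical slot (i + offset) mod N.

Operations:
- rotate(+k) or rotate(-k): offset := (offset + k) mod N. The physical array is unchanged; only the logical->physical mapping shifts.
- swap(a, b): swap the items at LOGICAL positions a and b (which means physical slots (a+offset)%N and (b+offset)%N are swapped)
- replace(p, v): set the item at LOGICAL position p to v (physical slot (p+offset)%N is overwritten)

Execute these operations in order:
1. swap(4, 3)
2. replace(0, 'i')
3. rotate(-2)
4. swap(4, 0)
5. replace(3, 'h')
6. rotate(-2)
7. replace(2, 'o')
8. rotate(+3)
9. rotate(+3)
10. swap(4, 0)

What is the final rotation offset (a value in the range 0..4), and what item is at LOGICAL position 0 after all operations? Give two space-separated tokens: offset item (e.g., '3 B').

Answer: 2 h

Derivation:
After op 1 (swap(4, 3)): offset=0, physical=[A,B,C,E,D], logical=[A,B,C,E,D]
After op 2 (replace(0, 'i')): offset=0, physical=[i,B,C,E,D], logical=[i,B,C,E,D]
After op 3 (rotate(-2)): offset=3, physical=[i,B,C,E,D], logical=[E,D,i,B,C]
After op 4 (swap(4, 0)): offset=3, physical=[i,B,E,C,D], logical=[C,D,i,B,E]
After op 5 (replace(3, 'h')): offset=3, physical=[i,h,E,C,D], logical=[C,D,i,h,E]
After op 6 (rotate(-2)): offset=1, physical=[i,h,E,C,D], logical=[h,E,C,D,i]
After op 7 (replace(2, 'o')): offset=1, physical=[i,h,E,o,D], logical=[h,E,o,D,i]
After op 8 (rotate(+3)): offset=4, physical=[i,h,E,o,D], logical=[D,i,h,E,o]
After op 9 (rotate(+3)): offset=2, physical=[i,h,E,o,D], logical=[E,o,D,i,h]
After op 10 (swap(4, 0)): offset=2, physical=[i,E,h,o,D], logical=[h,o,D,i,E]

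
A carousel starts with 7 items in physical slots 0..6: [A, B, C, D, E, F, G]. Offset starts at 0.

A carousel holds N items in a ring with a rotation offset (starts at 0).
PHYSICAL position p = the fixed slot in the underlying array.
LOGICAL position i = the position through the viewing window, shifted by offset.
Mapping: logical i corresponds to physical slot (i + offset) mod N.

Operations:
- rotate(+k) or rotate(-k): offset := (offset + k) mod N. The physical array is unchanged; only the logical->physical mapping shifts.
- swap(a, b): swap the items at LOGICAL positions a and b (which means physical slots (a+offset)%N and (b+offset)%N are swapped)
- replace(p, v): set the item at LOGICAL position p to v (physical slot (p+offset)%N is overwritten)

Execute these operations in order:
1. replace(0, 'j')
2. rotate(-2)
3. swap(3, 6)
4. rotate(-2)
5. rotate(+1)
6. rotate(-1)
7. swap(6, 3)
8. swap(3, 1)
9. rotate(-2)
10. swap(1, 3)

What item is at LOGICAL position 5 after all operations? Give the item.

Answer: B

Derivation:
After op 1 (replace(0, 'j')): offset=0, physical=[j,B,C,D,E,F,G], logical=[j,B,C,D,E,F,G]
After op 2 (rotate(-2)): offset=5, physical=[j,B,C,D,E,F,G], logical=[F,G,j,B,C,D,E]
After op 3 (swap(3, 6)): offset=5, physical=[j,E,C,D,B,F,G], logical=[F,G,j,E,C,D,B]
After op 4 (rotate(-2)): offset=3, physical=[j,E,C,D,B,F,G], logical=[D,B,F,G,j,E,C]
After op 5 (rotate(+1)): offset=4, physical=[j,E,C,D,B,F,G], logical=[B,F,G,j,E,C,D]
After op 6 (rotate(-1)): offset=3, physical=[j,E,C,D,B,F,G], logical=[D,B,F,G,j,E,C]
After op 7 (swap(6, 3)): offset=3, physical=[j,E,G,D,B,F,C], logical=[D,B,F,C,j,E,G]
After op 8 (swap(3, 1)): offset=3, physical=[j,E,G,D,C,F,B], logical=[D,C,F,B,j,E,G]
After op 9 (rotate(-2)): offset=1, physical=[j,E,G,D,C,F,B], logical=[E,G,D,C,F,B,j]
After op 10 (swap(1, 3)): offset=1, physical=[j,E,C,D,G,F,B], logical=[E,C,D,G,F,B,j]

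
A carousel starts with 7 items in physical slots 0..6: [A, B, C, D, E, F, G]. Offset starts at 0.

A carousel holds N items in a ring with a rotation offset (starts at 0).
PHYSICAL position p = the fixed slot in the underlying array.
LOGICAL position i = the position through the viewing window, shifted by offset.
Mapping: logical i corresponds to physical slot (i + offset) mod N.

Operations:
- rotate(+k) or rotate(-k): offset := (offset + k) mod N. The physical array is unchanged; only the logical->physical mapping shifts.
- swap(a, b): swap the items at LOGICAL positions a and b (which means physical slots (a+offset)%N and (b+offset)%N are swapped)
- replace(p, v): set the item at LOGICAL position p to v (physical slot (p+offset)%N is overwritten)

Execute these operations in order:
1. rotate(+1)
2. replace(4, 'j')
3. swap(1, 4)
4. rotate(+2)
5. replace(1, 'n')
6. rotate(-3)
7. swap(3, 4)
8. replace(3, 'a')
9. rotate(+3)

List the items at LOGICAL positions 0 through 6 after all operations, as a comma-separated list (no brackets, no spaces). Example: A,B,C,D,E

Answer: a,D,C,G,A,B,j

Derivation:
After op 1 (rotate(+1)): offset=1, physical=[A,B,C,D,E,F,G], logical=[B,C,D,E,F,G,A]
After op 2 (replace(4, 'j')): offset=1, physical=[A,B,C,D,E,j,G], logical=[B,C,D,E,j,G,A]
After op 3 (swap(1, 4)): offset=1, physical=[A,B,j,D,E,C,G], logical=[B,j,D,E,C,G,A]
After op 4 (rotate(+2)): offset=3, physical=[A,B,j,D,E,C,G], logical=[D,E,C,G,A,B,j]
After op 5 (replace(1, 'n')): offset=3, physical=[A,B,j,D,n,C,G], logical=[D,n,C,G,A,B,j]
After op 6 (rotate(-3)): offset=0, physical=[A,B,j,D,n,C,G], logical=[A,B,j,D,n,C,G]
After op 7 (swap(3, 4)): offset=0, physical=[A,B,j,n,D,C,G], logical=[A,B,j,n,D,C,G]
After op 8 (replace(3, 'a')): offset=0, physical=[A,B,j,a,D,C,G], logical=[A,B,j,a,D,C,G]
After op 9 (rotate(+3)): offset=3, physical=[A,B,j,a,D,C,G], logical=[a,D,C,G,A,B,j]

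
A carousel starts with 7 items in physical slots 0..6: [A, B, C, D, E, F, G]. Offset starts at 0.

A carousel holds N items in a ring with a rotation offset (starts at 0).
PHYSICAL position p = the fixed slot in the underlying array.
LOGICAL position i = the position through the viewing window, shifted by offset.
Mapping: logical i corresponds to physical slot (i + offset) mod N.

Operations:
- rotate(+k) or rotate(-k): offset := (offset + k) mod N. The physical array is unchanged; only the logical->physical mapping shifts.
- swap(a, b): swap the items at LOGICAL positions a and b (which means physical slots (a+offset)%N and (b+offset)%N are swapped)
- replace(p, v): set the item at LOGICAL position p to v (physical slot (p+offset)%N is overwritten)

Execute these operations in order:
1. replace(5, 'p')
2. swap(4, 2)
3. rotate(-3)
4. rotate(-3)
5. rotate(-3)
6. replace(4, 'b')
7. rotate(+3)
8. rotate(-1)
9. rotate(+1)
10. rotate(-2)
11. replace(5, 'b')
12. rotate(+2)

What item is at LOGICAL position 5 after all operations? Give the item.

After op 1 (replace(5, 'p')): offset=0, physical=[A,B,C,D,E,p,G], logical=[A,B,C,D,E,p,G]
After op 2 (swap(4, 2)): offset=0, physical=[A,B,E,D,C,p,G], logical=[A,B,E,D,C,p,G]
After op 3 (rotate(-3)): offset=4, physical=[A,B,E,D,C,p,G], logical=[C,p,G,A,B,E,D]
After op 4 (rotate(-3)): offset=1, physical=[A,B,E,D,C,p,G], logical=[B,E,D,C,p,G,A]
After op 5 (rotate(-3)): offset=5, physical=[A,B,E,D,C,p,G], logical=[p,G,A,B,E,D,C]
After op 6 (replace(4, 'b')): offset=5, physical=[A,B,b,D,C,p,G], logical=[p,G,A,B,b,D,C]
After op 7 (rotate(+3)): offset=1, physical=[A,B,b,D,C,p,G], logical=[B,b,D,C,p,G,A]
After op 8 (rotate(-1)): offset=0, physical=[A,B,b,D,C,p,G], logical=[A,B,b,D,C,p,G]
After op 9 (rotate(+1)): offset=1, physical=[A,B,b,D,C,p,G], logical=[B,b,D,C,p,G,A]
After op 10 (rotate(-2)): offset=6, physical=[A,B,b,D,C,p,G], logical=[G,A,B,b,D,C,p]
After op 11 (replace(5, 'b')): offset=6, physical=[A,B,b,D,b,p,G], logical=[G,A,B,b,D,b,p]
After op 12 (rotate(+2)): offset=1, physical=[A,B,b,D,b,p,G], logical=[B,b,D,b,p,G,A]

Answer: G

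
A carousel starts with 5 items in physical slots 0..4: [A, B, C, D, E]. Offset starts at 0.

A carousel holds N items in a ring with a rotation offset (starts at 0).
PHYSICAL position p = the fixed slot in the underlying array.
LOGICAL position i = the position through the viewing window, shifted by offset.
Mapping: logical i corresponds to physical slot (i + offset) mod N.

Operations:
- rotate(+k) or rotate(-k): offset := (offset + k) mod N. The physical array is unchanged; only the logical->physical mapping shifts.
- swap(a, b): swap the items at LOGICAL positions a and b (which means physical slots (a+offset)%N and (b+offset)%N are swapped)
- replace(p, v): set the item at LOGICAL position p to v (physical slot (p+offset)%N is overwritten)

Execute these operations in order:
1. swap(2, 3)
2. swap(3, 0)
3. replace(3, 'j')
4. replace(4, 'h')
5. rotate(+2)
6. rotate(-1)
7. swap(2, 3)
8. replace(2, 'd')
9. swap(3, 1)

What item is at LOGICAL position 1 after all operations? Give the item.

After op 1 (swap(2, 3)): offset=0, physical=[A,B,D,C,E], logical=[A,B,D,C,E]
After op 2 (swap(3, 0)): offset=0, physical=[C,B,D,A,E], logical=[C,B,D,A,E]
After op 3 (replace(3, 'j')): offset=0, physical=[C,B,D,j,E], logical=[C,B,D,j,E]
After op 4 (replace(4, 'h')): offset=0, physical=[C,B,D,j,h], logical=[C,B,D,j,h]
After op 5 (rotate(+2)): offset=2, physical=[C,B,D,j,h], logical=[D,j,h,C,B]
After op 6 (rotate(-1)): offset=1, physical=[C,B,D,j,h], logical=[B,D,j,h,C]
After op 7 (swap(2, 3)): offset=1, physical=[C,B,D,h,j], logical=[B,D,h,j,C]
After op 8 (replace(2, 'd')): offset=1, physical=[C,B,D,d,j], logical=[B,D,d,j,C]
After op 9 (swap(3, 1)): offset=1, physical=[C,B,j,d,D], logical=[B,j,d,D,C]

Answer: j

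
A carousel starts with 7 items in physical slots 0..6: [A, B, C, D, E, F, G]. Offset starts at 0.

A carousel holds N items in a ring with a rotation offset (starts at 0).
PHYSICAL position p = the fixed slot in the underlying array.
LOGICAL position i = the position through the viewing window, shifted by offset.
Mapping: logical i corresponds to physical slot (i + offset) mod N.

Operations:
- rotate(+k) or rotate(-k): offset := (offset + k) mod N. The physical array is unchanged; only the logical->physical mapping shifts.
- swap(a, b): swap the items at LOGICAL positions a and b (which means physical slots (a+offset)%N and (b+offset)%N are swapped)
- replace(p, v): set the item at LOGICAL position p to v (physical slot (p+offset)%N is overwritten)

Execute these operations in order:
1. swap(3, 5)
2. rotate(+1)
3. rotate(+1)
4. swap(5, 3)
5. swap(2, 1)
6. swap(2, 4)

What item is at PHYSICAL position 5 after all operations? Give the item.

Answer: A

Derivation:
After op 1 (swap(3, 5)): offset=0, physical=[A,B,C,F,E,D,G], logical=[A,B,C,F,E,D,G]
After op 2 (rotate(+1)): offset=1, physical=[A,B,C,F,E,D,G], logical=[B,C,F,E,D,G,A]
After op 3 (rotate(+1)): offset=2, physical=[A,B,C,F,E,D,G], logical=[C,F,E,D,G,A,B]
After op 4 (swap(5, 3)): offset=2, physical=[D,B,C,F,E,A,G], logical=[C,F,E,A,G,D,B]
After op 5 (swap(2, 1)): offset=2, physical=[D,B,C,E,F,A,G], logical=[C,E,F,A,G,D,B]
After op 6 (swap(2, 4)): offset=2, physical=[D,B,C,E,G,A,F], logical=[C,E,G,A,F,D,B]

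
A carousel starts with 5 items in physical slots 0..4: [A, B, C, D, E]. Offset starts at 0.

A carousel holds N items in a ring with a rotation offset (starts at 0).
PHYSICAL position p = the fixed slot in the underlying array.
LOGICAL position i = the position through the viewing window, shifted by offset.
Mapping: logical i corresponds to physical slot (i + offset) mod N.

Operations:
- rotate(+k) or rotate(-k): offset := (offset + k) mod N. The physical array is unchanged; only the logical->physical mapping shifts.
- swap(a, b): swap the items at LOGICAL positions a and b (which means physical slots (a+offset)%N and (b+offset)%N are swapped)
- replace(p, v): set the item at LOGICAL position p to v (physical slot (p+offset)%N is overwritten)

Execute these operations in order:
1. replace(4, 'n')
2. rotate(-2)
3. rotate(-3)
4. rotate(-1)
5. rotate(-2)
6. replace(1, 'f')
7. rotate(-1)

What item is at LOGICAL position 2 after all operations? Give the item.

After op 1 (replace(4, 'n')): offset=0, physical=[A,B,C,D,n], logical=[A,B,C,D,n]
After op 2 (rotate(-2)): offset=3, physical=[A,B,C,D,n], logical=[D,n,A,B,C]
After op 3 (rotate(-3)): offset=0, physical=[A,B,C,D,n], logical=[A,B,C,D,n]
After op 4 (rotate(-1)): offset=4, physical=[A,B,C,D,n], logical=[n,A,B,C,D]
After op 5 (rotate(-2)): offset=2, physical=[A,B,C,D,n], logical=[C,D,n,A,B]
After op 6 (replace(1, 'f')): offset=2, physical=[A,B,C,f,n], logical=[C,f,n,A,B]
After op 7 (rotate(-1)): offset=1, physical=[A,B,C,f,n], logical=[B,C,f,n,A]

Answer: f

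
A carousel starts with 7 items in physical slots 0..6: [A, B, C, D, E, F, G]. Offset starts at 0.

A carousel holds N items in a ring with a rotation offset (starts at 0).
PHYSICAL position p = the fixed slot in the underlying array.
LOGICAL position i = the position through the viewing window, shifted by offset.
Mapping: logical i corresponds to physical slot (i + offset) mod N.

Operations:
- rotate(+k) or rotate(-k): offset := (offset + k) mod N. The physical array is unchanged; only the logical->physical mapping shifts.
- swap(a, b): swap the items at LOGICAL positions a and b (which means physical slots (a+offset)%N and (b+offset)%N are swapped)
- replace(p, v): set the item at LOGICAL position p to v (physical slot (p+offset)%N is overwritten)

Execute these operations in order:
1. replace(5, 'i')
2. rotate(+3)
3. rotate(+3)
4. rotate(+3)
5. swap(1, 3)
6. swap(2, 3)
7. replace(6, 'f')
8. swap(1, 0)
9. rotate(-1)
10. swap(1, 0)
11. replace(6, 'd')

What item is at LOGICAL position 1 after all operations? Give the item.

After op 1 (replace(5, 'i')): offset=0, physical=[A,B,C,D,E,i,G], logical=[A,B,C,D,E,i,G]
After op 2 (rotate(+3)): offset=3, physical=[A,B,C,D,E,i,G], logical=[D,E,i,G,A,B,C]
After op 3 (rotate(+3)): offset=6, physical=[A,B,C,D,E,i,G], logical=[G,A,B,C,D,E,i]
After op 4 (rotate(+3)): offset=2, physical=[A,B,C,D,E,i,G], logical=[C,D,E,i,G,A,B]
After op 5 (swap(1, 3)): offset=2, physical=[A,B,C,i,E,D,G], logical=[C,i,E,D,G,A,B]
After op 6 (swap(2, 3)): offset=2, physical=[A,B,C,i,D,E,G], logical=[C,i,D,E,G,A,B]
After op 7 (replace(6, 'f')): offset=2, physical=[A,f,C,i,D,E,G], logical=[C,i,D,E,G,A,f]
After op 8 (swap(1, 0)): offset=2, physical=[A,f,i,C,D,E,G], logical=[i,C,D,E,G,A,f]
After op 9 (rotate(-1)): offset=1, physical=[A,f,i,C,D,E,G], logical=[f,i,C,D,E,G,A]
After op 10 (swap(1, 0)): offset=1, physical=[A,i,f,C,D,E,G], logical=[i,f,C,D,E,G,A]
After op 11 (replace(6, 'd')): offset=1, physical=[d,i,f,C,D,E,G], logical=[i,f,C,D,E,G,d]

Answer: f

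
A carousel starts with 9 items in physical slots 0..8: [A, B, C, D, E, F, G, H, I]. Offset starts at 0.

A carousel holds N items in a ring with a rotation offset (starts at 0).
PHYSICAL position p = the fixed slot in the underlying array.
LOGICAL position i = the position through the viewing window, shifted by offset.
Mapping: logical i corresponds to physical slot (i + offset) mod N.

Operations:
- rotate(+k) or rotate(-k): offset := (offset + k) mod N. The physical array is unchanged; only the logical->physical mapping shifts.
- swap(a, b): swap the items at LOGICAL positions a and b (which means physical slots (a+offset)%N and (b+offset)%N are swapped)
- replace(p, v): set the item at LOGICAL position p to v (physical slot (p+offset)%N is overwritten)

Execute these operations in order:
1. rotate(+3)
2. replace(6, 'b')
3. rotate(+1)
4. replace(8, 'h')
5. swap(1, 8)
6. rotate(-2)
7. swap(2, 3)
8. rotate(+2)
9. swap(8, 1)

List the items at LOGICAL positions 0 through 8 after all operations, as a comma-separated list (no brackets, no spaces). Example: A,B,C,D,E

After op 1 (rotate(+3)): offset=3, physical=[A,B,C,D,E,F,G,H,I], logical=[D,E,F,G,H,I,A,B,C]
After op 2 (replace(6, 'b')): offset=3, physical=[b,B,C,D,E,F,G,H,I], logical=[D,E,F,G,H,I,b,B,C]
After op 3 (rotate(+1)): offset=4, physical=[b,B,C,D,E,F,G,H,I], logical=[E,F,G,H,I,b,B,C,D]
After op 4 (replace(8, 'h')): offset=4, physical=[b,B,C,h,E,F,G,H,I], logical=[E,F,G,H,I,b,B,C,h]
After op 5 (swap(1, 8)): offset=4, physical=[b,B,C,F,E,h,G,H,I], logical=[E,h,G,H,I,b,B,C,F]
After op 6 (rotate(-2)): offset=2, physical=[b,B,C,F,E,h,G,H,I], logical=[C,F,E,h,G,H,I,b,B]
After op 7 (swap(2, 3)): offset=2, physical=[b,B,C,F,h,E,G,H,I], logical=[C,F,h,E,G,H,I,b,B]
After op 8 (rotate(+2)): offset=4, physical=[b,B,C,F,h,E,G,H,I], logical=[h,E,G,H,I,b,B,C,F]
After op 9 (swap(8, 1)): offset=4, physical=[b,B,C,E,h,F,G,H,I], logical=[h,F,G,H,I,b,B,C,E]

Answer: h,F,G,H,I,b,B,C,E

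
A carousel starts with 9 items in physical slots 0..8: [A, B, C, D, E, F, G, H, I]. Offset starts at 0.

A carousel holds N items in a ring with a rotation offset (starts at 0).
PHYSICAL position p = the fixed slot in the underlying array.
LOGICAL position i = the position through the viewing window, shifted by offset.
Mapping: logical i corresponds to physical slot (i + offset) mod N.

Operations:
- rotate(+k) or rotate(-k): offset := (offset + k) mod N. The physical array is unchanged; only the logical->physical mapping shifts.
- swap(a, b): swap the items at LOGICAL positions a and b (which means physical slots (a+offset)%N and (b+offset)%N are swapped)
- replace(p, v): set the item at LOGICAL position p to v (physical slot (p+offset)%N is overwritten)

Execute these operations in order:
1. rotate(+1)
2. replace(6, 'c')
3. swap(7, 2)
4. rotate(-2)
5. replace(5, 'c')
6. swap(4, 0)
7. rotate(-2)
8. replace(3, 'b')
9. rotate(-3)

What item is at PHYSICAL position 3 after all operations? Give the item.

After op 1 (rotate(+1)): offset=1, physical=[A,B,C,D,E,F,G,H,I], logical=[B,C,D,E,F,G,H,I,A]
After op 2 (replace(6, 'c')): offset=1, physical=[A,B,C,D,E,F,G,c,I], logical=[B,C,D,E,F,G,c,I,A]
After op 3 (swap(7, 2)): offset=1, physical=[A,B,C,I,E,F,G,c,D], logical=[B,C,I,E,F,G,c,D,A]
After op 4 (rotate(-2)): offset=8, physical=[A,B,C,I,E,F,G,c,D], logical=[D,A,B,C,I,E,F,G,c]
After op 5 (replace(5, 'c')): offset=8, physical=[A,B,C,I,c,F,G,c,D], logical=[D,A,B,C,I,c,F,G,c]
After op 6 (swap(4, 0)): offset=8, physical=[A,B,C,D,c,F,G,c,I], logical=[I,A,B,C,D,c,F,G,c]
After op 7 (rotate(-2)): offset=6, physical=[A,B,C,D,c,F,G,c,I], logical=[G,c,I,A,B,C,D,c,F]
After op 8 (replace(3, 'b')): offset=6, physical=[b,B,C,D,c,F,G,c,I], logical=[G,c,I,b,B,C,D,c,F]
After op 9 (rotate(-3)): offset=3, physical=[b,B,C,D,c,F,G,c,I], logical=[D,c,F,G,c,I,b,B,C]

Answer: D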